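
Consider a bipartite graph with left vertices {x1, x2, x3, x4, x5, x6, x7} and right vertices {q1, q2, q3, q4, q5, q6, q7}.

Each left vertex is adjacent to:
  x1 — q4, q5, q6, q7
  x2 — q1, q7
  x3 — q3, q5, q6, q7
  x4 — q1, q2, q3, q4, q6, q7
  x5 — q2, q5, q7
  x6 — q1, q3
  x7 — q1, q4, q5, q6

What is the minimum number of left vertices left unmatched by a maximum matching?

For example, pair x1→q5, x2→q1, x3→q7, x4→q4, x5→q2, x6→q3, x7→q6.
This saturates every left vertex, so 7 is the maximum.
That matches 7 of the 7, leaving 0 unmatched; no matching can do better.

0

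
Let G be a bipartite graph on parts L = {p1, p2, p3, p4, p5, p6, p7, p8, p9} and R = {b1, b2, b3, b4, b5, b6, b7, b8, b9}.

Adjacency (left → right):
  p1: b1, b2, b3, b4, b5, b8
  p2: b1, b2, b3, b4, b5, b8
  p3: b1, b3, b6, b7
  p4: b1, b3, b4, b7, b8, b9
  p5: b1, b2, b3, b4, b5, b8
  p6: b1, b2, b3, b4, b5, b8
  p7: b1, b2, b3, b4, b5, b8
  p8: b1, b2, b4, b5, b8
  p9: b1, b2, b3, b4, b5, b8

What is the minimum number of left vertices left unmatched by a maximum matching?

One maximum matching: p1–b3, p2–b2, p3–b6, p4–b7, p5–b4, p6–b8, p7–b5, p8–b1.
The set {p1, p2, p5, p6, p7, p8, p9} has only 6 neighbours ({b1, b2, b3, b4, b5, b8}), so by Hall's theorem at most 8 of the 9 left vertices can be matched.
That matches 8 of the 9, leaving 1 unmatched; no matching can do better.

1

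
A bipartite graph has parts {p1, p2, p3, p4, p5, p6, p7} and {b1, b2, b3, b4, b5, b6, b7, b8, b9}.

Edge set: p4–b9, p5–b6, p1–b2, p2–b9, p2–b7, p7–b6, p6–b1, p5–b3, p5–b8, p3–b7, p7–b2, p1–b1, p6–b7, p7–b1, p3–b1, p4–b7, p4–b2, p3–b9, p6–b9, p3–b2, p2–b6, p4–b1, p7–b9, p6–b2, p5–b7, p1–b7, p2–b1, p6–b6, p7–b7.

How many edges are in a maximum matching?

6

One maximum matching: p1→b1, p2→b6, p3→b9, p4→b2, p5→b3, p6→b7.
The set {p1, p2, p3, p4, p6, p7} has only 5 neighbours ({b1, b2, b6, b7, b9}), so by Hall's theorem at most 6 of the 7 left vertices can be matched.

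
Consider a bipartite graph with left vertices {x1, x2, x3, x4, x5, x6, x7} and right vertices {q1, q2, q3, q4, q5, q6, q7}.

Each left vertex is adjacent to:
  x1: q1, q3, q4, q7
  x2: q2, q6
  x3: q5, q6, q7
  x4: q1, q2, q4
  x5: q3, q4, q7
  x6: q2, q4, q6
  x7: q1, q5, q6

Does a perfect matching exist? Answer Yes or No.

One maximum matching: x1-q3, x2-q2, x3-q5, x4-q1, x5-q7, x6-q4, x7-q6.
All 7 left vertices are covered.

Yes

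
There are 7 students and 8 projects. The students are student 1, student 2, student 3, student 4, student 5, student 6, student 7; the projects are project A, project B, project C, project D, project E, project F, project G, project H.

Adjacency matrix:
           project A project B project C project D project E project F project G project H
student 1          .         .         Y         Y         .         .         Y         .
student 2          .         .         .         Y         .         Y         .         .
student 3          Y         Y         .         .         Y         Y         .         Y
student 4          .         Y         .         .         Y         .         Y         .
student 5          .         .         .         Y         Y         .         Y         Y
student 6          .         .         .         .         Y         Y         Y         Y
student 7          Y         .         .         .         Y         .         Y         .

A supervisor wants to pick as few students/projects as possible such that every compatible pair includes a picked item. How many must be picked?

The 7 edges student 1–project C, student 2–project D, student 3–project F, student 4–project B, student 5–project G, student 6–project H, student 7–project E form a matching, so any vertex cover needs at least 7 vertices (one per matched edge).
Conversely {student 1, student 2, student 3, student 4, student 5, student 6, student 7} meets every edge and has exactly 7 vertices, so 7 is optimal.

7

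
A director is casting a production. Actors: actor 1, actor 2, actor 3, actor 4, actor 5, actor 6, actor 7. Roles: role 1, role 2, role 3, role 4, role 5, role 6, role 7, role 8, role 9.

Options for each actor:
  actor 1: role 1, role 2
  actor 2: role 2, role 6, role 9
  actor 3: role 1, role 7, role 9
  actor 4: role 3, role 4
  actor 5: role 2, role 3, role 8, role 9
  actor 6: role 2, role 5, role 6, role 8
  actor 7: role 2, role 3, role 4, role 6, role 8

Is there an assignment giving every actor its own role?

A valid assignment of size 7: actor 1–role 1, actor 2–role 9, actor 3–role 7, actor 4–role 3, actor 5–role 2, actor 6–role 5, actor 7–role 8.
Every actor is matched, so this matching saturates all of them.

Yes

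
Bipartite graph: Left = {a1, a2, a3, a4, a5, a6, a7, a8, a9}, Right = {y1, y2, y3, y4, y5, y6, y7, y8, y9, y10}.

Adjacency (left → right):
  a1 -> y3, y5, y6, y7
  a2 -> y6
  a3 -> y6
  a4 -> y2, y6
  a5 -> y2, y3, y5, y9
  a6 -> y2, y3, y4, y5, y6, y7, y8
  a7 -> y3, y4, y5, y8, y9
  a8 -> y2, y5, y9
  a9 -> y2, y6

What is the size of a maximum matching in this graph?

7

For example, pair a1-y7, a2-y6, a4-y2, a5-y3, a6-y4, a7-y9, a8-y5.
The set {a2, a3, a4, a9} has only 2 neighbours ({y2, y6}), so by Hall's theorem at most 7 of the 9 left vertices can be matched.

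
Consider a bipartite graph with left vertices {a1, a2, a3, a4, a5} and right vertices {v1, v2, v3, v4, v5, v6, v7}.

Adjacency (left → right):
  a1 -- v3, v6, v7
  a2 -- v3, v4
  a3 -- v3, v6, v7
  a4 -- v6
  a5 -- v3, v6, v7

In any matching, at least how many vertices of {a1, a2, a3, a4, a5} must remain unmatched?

For example, pair a1–v3, a2–v4, a3–v7, a4–v6.
The set {a1, a3, a4, a5} has only 3 neighbours ({v3, v6, v7}), so by Hall's theorem at most 4 of the 5 left vertices can be matched.
That matches 4 of the 5, leaving 1 unmatched; no matching can do better.

1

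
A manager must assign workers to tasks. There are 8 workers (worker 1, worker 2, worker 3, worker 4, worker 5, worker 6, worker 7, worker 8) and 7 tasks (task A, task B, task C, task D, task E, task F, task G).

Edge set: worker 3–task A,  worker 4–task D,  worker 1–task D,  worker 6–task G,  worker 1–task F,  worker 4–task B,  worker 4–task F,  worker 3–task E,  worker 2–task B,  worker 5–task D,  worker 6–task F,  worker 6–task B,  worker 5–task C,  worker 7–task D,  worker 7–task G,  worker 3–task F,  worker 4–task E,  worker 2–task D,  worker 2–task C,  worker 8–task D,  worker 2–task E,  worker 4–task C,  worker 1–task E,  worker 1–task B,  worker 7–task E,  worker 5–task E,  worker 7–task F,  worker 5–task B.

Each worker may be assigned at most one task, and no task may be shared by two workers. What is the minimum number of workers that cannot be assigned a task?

One maximum matching: worker 1-task F, worker 2-task B, worker 3-task A, worker 4-task C, worker 5-task D, worker 6-task G, worker 7-task E.
The set {worker 1, worker 2, worker 4, worker 5, worker 6, worker 7, worker 8} has only 6 neighbours ({task B, task C, task D, task E, task F, task G}), so by Hall's theorem at most 7 of the 8 workers can be matched.
That matches 7 of the 8, leaving 1 unmatched; no matching can do better.

1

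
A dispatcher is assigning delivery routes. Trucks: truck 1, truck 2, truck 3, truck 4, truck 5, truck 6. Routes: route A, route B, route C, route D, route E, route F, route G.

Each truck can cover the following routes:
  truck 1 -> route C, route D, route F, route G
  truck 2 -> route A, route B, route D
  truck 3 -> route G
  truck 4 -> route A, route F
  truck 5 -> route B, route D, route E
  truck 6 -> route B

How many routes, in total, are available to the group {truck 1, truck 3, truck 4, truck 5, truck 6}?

The union of neighbours of {truck 1, truck 3, truck 4, truck 5, truck 6} is {route A, route B, route C, route D, route E, route F, route G}, which has 7 elements.
Since |N(S)| = 7 ≥ |S| = 5, Hall's condition holds for this subset.

7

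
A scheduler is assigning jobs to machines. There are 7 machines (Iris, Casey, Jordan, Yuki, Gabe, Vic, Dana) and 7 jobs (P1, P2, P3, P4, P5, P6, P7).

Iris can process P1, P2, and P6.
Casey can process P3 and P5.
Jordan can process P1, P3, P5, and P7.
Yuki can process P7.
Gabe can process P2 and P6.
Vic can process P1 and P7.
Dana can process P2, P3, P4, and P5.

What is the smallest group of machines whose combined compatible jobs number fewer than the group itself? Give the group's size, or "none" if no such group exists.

A matching saturating every machine exists, for instance Iris→P6, Casey→P3, Jordan→P5, Yuki→P7, Gabe→P2, Vic→P1, Dana→P4.
By Hall's marriage theorem, this means |N(S)| ≥ |S| for every subset S, so no violating subset exists.

none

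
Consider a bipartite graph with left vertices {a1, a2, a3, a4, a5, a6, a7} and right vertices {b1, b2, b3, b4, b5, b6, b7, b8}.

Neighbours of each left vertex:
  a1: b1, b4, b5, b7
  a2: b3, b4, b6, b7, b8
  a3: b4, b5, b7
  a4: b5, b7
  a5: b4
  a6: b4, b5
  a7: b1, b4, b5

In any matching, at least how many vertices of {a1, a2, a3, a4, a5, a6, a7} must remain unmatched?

A valid assignment of size 5: a1-b1, a2-b8, a3-b7, a4-b5, a5-b4.
The set {a1, a3, a4, a5, a6, a7} has only 4 neighbours ({b1, b4, b5, b7}), so by Hall's theorem at most 5 of the 7 left vertices can be matched.
That matches 5 of the 7, leaving 2 unmatched; no matching can do better.

2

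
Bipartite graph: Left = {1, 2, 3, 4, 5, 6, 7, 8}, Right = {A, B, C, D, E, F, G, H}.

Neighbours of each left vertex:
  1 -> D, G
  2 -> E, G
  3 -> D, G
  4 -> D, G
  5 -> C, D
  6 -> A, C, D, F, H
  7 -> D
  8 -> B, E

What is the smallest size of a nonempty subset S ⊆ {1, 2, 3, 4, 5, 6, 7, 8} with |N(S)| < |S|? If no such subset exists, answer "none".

3

Take S = {1, 3, 4}. Its neighbourhood is {D, G}, so |N(S)| = 2 < |S| = 3.
Every subset of size less than 3 has at least as many neighbours as members, so 3 is the minimum.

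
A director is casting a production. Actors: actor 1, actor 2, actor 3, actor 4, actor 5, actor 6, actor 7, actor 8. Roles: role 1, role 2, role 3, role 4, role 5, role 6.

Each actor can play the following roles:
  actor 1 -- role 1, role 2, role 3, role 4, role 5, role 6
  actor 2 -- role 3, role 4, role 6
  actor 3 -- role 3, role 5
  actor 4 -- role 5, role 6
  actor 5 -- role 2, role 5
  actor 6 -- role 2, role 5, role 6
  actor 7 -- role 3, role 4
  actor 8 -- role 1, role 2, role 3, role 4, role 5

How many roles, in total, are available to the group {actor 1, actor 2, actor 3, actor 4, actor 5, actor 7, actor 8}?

The union of neighbours of {actor 1, actor 2, actor 3, actor 4, actor 5, actor 7, actor 8} is {role 1, role 2, role 3, role 4, role 5, role 6}, which has 6 elements.
Since |N(S)| = 6 < |S| = 7, Hall's condition fails for this subset.

6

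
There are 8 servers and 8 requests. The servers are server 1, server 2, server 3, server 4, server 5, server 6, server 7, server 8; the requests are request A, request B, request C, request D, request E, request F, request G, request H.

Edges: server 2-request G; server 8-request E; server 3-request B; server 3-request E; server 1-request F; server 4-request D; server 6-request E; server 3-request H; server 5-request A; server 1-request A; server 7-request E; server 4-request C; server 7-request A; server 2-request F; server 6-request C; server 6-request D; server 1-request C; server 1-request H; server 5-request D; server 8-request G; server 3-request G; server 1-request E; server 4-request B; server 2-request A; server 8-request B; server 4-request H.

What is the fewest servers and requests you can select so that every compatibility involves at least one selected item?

8

The 8 edges server 1–request H, server 2–request F, server 3–request E, server 4–request B, server 5–request D, server 6–request C, server 7–request A, server 8–request G form a matching, so any vertex cover needs at least 8 vertices (one per matched edge).
Conversely {server 1, server 2, server 3, server 4, server 5, server 6, server 7, server 8} meets every edge and has exactly 8 vertices, so 8 is optimal.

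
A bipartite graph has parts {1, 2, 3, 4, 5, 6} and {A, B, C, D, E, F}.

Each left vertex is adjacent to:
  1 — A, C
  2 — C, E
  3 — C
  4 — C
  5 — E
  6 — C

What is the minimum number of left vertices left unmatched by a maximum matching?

3

A valid assignment of size 3: 1→A, 2→E, 3→C.
The set {2, 3, 4, 5, 6} has only 2 neighbours ({C, E}), so by Hall's theorem at most 3 of the 6 left vertices can be matched.
That matches 3 of the 6, leaving 3 unmatched; no matching can do better.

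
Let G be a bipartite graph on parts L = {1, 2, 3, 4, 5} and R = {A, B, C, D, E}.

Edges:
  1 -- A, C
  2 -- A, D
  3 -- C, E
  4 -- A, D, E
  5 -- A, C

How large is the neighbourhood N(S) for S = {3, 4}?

The union of neighbours of {3, 4} is {A, C, D, E}, which has 4 elements.
Since |N(S)| = 4 ≥ |S| = 2, Hall's condition holds for this subset.

4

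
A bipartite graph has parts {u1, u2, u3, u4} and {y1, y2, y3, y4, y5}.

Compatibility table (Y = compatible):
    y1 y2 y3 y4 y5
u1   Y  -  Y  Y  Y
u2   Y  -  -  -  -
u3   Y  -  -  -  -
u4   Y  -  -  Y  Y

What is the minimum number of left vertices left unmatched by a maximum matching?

1

For example, pair u1-y3, u2-y1, u4-y4.
The set {u2, u3} has only 1 neighbour ({y1}), so by Hall's theorem at most 3 of the 4 left vertices can be matched.
That matches 3 of the 4, leaving 1 unmatched; no matching can do better.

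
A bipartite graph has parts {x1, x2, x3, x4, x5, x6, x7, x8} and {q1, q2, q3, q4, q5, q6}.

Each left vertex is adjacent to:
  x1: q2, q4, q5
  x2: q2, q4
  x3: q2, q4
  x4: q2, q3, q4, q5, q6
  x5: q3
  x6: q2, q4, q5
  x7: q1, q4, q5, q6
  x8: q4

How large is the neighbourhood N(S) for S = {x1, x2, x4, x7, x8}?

The union of neighbours of {x1, x2, x4, x7, x8} is {q1, q2, q3, q4, q5, q6}, which has 6 elements.
Since |N(S)| = 6 ≥ |S| = 5, Hall's condition holds for this subset.

6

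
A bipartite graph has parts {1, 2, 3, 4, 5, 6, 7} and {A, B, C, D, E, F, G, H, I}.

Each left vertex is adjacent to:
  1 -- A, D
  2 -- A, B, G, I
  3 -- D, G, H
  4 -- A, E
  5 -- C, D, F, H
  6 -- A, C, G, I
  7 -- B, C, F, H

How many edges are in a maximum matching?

One maximum matching: 1-A, 2-I, 3-D, 4-E, 5-F, 6-G, 7-B.
This saturates every left vertex, so 7 is the maximum.

7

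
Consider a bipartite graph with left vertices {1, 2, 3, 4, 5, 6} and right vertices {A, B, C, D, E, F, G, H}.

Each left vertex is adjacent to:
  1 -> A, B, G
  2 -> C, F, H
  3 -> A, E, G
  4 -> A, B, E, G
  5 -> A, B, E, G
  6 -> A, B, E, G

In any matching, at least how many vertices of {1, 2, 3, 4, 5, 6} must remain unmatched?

1

One maximum matching: 1-A, 2-F, 3-G, 4-E, 5-B.
The set {1, 3, 4, 5, 6} has only 4 neighbours ({A, B, E, G}), so by Hall's theorem at most 5 of the 6 left vertices can be matched.
That matches 5 of the 6, leaving 1 unmatched; no matching can do better.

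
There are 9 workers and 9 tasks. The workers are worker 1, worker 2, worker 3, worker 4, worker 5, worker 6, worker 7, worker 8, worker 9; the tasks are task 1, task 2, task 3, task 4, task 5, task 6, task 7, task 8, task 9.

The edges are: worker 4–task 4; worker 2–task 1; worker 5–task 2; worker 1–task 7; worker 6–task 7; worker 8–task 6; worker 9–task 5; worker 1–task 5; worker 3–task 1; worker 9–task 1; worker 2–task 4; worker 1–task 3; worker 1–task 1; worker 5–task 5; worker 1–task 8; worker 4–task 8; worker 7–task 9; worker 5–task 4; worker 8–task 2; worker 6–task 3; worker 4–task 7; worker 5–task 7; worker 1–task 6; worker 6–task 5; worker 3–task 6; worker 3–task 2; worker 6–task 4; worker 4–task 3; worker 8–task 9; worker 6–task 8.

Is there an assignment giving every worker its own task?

A valid assignment of size 9: worker 1→task 8, worker 2→task 4, worker 3→task 2, worker 4→task 3, worker 5→task 5, worker 6→task 7, worker 7→task 9, worker 8→task 6, worker 9→task 1.
Every worker is matched, so this is a perfect matching.

Yes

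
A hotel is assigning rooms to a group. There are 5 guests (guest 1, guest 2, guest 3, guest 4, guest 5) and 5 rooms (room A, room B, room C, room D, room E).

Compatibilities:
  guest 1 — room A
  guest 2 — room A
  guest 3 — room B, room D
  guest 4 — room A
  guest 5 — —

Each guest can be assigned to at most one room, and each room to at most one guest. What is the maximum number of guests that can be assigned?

A valid assignment of size 2: guest 1–room A, guest 3–room B.
The set {guest 1, guest 2, guest 4, guest 5} has only 1 neighbour ({room A}), so by Hall's theorem at most 2 of the 5 guests can be matched.

2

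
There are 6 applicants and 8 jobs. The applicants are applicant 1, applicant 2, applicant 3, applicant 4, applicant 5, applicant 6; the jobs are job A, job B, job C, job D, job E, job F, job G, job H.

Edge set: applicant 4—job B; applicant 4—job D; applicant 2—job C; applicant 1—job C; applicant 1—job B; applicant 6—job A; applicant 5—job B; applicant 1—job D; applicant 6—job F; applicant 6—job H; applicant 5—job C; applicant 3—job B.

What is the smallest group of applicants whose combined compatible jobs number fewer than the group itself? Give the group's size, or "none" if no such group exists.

3

Take S = {applicant 2, applicant 3, applicant 5}. Its neighbourhood is {job B, job C}, so |N(S)| = 2 < |S| = 3.
Every subset of size less than 3 has at least as many neighbours as members, so 3 is the minimum.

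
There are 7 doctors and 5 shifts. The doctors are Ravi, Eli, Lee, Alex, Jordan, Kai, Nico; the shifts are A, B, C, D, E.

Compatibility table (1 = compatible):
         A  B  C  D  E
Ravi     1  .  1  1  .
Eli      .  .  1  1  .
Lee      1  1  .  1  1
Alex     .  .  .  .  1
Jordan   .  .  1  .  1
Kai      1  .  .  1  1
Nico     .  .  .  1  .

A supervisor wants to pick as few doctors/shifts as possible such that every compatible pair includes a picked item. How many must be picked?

5

The 5 edges Ravi–A, Eli–D, Lee–B, Alex–E, Jordan–C form a matching, so any vertex cover needs at least 5 vertices (one per matched edge).
Conversely {Lee, A, C, D, E} meets every edge and has exactly 5 vertices, so 5 is optimal.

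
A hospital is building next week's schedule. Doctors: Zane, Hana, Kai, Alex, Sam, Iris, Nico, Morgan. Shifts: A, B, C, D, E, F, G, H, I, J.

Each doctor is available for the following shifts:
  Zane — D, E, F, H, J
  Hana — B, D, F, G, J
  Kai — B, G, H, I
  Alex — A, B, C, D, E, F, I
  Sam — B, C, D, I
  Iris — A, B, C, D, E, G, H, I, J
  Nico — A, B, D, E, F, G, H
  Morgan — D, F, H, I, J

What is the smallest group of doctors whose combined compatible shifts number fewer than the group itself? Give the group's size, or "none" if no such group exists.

none

A matching saturating every doctor exists, for instance Zane→F, Hana→G, Kai→H, Alex→B, Sam→C, Iris→E, Nico→A, Morgan→J.
By Hall's marriage theorem, this means |N(S)| ≥ |S| for every subset S, so no violating subset exists.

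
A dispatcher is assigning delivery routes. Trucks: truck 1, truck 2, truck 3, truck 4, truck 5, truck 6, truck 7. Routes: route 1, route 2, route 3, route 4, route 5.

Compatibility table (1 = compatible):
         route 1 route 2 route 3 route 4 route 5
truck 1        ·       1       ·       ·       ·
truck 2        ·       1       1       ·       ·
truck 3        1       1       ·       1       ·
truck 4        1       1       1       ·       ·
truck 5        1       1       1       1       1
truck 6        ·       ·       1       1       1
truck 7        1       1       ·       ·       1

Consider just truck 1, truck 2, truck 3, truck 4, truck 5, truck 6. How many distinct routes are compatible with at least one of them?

The union of neighbours of {truck 1, truck 2, truck 3, truck 4, truck 5, truck 6} is {route 1, route 2, route 3, route 4, route 5}, which has 5 elements.
Since |N(S)| = 5 < |S| = 6, Hall's condition fails for this subset.

5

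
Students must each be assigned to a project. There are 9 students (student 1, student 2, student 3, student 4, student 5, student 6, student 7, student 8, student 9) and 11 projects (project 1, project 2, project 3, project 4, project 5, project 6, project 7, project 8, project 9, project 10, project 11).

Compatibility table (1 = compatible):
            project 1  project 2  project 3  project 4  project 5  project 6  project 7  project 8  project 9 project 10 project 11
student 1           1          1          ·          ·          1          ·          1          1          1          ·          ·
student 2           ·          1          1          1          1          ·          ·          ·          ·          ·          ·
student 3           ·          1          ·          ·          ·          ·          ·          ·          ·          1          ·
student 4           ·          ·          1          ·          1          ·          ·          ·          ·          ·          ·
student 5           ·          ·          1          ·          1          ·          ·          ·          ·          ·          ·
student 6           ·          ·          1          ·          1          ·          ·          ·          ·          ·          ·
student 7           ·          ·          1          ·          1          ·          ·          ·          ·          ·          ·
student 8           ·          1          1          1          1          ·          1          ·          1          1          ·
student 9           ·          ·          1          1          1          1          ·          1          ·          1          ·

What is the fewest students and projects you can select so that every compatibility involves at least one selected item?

The 7 edges student 1–project 7, student 2–project 4, student 3–project 2, student 4–project 5, student 5–project 3, student 8–project 9, student 9–project 10 form a matching, so any vertex cover needs at least 7 vertices (one per matched edge).
Conversely {student 1, student 2, student 3, student 8, student 9, project 3, project 5} meets every edge and has exactly 7 vertices, so 7 is optimal.

7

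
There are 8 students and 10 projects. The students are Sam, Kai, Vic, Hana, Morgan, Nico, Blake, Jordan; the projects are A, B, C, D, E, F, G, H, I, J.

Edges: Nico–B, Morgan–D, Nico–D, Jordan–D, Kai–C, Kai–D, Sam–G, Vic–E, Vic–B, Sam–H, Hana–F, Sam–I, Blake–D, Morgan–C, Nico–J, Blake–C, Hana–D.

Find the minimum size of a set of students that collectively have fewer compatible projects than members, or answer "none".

3

Take S = {Kai, Morgan, Blake}. Its neighbourhood is {C, D}, so |N(S)| = 2 < |S| = 3.
Every subset of size less than 3 has at least as many neighbours as members, so 3 is the minimum.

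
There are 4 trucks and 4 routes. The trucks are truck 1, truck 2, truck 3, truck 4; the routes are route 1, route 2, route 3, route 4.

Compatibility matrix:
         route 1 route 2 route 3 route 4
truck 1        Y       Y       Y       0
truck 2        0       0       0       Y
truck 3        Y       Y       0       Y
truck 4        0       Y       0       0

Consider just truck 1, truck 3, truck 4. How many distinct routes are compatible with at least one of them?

4

The union of neighbours of {truck 1, truck 3, truck 4} is {route 1, route 2, route 3, route 4}, which has 4 elements.
Since |N(S)| = 4 ≥ |S| = 3, Hall's condition holds for this subset.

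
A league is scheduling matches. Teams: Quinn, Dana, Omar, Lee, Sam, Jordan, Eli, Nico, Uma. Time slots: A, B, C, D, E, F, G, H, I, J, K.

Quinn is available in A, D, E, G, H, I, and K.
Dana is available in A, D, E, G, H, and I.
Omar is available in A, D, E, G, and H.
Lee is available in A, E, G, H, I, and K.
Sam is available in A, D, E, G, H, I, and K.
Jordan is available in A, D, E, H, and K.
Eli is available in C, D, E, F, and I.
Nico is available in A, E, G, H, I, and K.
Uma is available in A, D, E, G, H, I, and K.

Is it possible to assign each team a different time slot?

The set {Quinn, Dana, Omar, Lee, Sam, Jordan, Nico, Uma} has only 7 neighbours ({A, D, E, G, H, I, K}), so by Hall's theorem at most 8 of the 9 teams can be matched.
Hence no matching covers every team.

No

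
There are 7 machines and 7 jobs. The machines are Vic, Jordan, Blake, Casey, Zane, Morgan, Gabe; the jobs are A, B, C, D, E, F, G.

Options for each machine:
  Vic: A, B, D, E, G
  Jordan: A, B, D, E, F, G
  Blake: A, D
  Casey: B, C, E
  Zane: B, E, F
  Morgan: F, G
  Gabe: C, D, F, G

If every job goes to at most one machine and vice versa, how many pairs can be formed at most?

7

A valid assignment of size 7: Vic–E, Jordan–A, Blake–D, Casey–C, Zane–B, Morgan–G, Gabe–F.
All 7 machines are matched, so no larger matching exists.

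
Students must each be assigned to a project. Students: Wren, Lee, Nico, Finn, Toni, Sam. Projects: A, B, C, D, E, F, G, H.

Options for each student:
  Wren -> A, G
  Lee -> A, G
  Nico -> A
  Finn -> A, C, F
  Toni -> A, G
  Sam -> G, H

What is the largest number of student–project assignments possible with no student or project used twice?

For example, pair Wren–A, Lee–G, Finn–F, Sam–H.
The set {Wren, Lee, Nico, Toni} has only 2 neighbours ({A, G}), so by Hall's theorem at most 4 of the 6 students can be matched.

4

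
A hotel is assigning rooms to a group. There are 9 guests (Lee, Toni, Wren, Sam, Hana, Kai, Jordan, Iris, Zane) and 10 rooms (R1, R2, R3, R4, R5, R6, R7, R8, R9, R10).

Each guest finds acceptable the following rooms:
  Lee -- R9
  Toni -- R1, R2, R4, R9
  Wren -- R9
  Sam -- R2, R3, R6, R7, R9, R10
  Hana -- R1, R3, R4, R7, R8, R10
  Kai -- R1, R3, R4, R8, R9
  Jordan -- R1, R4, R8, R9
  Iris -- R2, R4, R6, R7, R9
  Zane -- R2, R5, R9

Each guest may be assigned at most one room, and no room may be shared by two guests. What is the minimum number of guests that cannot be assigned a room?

For example, pair Lee-R9, Toni-R2, Sam-R3, Hana-R10, Kai-R4, Jordan-R8, Iris-R6, Zane-R5.
The set {Lee, Wren} has only 1 neighbour ({R9}), so by Hall's theorem at most 8 of the 9 guests can be matched.
That matches 8 of the 9, leaving 1 unmatched; no matching can do better.

1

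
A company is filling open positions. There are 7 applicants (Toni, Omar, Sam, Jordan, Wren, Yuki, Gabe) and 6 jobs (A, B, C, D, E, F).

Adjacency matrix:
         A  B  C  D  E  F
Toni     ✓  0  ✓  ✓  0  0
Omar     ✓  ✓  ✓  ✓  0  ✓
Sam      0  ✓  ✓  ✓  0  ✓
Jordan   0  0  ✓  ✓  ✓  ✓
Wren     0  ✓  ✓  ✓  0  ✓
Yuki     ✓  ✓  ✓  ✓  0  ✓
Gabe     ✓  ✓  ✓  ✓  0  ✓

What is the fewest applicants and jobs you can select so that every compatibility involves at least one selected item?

6

The 6 edges Toni–D, Omar–B, Sam–C, Jordan–E, Wren–F, Yuki–A form a matching, so any vertex cover needs at least 6 vertices (one per matched edge).
Conversely {Jordan, A, B, C, D, F} meets every edge and has exactly 6 vertices, so 6 is optimal.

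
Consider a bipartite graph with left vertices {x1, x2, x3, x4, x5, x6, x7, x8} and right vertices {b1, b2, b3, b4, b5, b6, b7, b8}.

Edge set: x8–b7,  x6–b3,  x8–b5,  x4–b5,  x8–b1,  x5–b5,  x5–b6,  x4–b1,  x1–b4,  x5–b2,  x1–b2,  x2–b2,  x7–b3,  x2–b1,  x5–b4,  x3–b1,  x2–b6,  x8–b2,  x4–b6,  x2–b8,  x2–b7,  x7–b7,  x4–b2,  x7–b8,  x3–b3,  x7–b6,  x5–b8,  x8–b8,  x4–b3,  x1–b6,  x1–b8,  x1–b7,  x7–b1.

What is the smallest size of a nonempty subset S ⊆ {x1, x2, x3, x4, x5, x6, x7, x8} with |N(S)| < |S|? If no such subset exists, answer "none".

none

A matching saturating every left vertex exists, for instance x1→b4, x2→b6, x3→b1, x4→b2, x5→b5, x6→b3, x7→b8, x8→b7.
By Hall's marriage theorem, this means |N(S)| ≥ |S| for every subset S, so no violating subset exists.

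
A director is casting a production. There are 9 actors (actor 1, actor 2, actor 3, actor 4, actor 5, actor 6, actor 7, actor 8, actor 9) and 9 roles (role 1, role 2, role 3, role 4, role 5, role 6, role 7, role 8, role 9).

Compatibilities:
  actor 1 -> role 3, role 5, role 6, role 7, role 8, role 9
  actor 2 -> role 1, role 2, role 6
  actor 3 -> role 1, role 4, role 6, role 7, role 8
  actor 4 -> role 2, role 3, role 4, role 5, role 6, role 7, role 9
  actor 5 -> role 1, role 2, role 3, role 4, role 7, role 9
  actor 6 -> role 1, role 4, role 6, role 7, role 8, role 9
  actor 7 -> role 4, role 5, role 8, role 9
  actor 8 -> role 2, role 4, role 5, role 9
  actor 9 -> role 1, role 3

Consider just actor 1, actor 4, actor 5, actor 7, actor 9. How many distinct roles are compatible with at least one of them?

The union of neighbours of {actor 1, actor 4, actor 5, actor 7, actor 9} is {role 1, role 2, role 3, role 4, role 5, role 6, role 7, role 8, role 9}, which has 9 elements.
Since |N(S)| = 9 ≥ |S| = 5, Hall's condition holds for this subset.

9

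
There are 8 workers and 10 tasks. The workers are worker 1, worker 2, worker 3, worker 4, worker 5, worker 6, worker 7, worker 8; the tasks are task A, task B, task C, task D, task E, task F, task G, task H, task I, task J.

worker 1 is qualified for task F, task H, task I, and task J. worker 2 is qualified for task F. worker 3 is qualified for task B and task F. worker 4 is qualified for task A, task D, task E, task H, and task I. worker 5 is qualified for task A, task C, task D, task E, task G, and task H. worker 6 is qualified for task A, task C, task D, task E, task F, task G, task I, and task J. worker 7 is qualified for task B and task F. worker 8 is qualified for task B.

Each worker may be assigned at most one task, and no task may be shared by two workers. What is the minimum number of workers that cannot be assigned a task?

For example, pair worker 1→task J, worker 2→task F, worker 3→task B, worker 4→task I, worker 5→task D, worker 6→task A.
The set {worker 2, worker 3, worker 7, worker 8} has only 2 neighbours ({task B, task F}), so by Hall's theorem at most 6 of the 8 workers can be matched.
That matches 6 of the 8, leaving 2 unmatched; no matching can do better.

2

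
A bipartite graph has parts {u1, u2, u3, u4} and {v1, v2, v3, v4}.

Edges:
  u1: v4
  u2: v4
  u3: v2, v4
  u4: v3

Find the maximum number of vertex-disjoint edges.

For example, pair u1–v4, u3–v2, u4–v3.
The set {u1, u2} has only 1 neighbour ({v4}), so by Hall's theorem at most 3 of the 4 left vertices can be matched.

3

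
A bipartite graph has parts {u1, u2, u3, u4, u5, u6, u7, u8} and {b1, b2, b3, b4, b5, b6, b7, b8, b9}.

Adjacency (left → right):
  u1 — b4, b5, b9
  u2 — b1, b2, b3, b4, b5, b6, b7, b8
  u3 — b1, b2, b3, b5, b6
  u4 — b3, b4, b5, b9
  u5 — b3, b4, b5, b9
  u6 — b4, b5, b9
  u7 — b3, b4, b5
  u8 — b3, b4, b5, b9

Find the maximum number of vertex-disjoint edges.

6

A valid assignment of size 6: u1-b9, u2-b7, u3-b1, u4-b3, u5-b4, u6-b5.
The set {u1, u4, u5, u6, u7, u8} has only 4 neighbours ({b3, b4, b5, b9}), so by Hall's theorem at most 6 of the 8 left vertices can be matched.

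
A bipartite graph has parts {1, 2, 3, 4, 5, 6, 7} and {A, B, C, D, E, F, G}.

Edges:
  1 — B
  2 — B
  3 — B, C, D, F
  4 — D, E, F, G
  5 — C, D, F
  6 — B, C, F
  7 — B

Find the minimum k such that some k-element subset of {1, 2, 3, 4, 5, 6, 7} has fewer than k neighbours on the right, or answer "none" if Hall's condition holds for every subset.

2

Take S = {1, 2}. Its neighbourhood is {B}, so |N(S)| = 1 < |S| = 2.
No single vertex violates Hall's condition since each has at least one neighbour, so 2 is the minimum.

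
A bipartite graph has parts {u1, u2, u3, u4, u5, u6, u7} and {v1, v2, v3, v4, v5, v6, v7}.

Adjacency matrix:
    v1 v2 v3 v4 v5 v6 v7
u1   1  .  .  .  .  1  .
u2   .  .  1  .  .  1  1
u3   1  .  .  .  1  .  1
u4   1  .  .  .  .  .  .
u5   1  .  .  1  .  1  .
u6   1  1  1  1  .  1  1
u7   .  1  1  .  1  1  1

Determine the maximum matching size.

7

For example, pair u1-v6, u2-v7, u3-v5, u4-v1, u5-v4, u6-v2, u7-v3.
This saturates every left vertex, so 7 is the maximum.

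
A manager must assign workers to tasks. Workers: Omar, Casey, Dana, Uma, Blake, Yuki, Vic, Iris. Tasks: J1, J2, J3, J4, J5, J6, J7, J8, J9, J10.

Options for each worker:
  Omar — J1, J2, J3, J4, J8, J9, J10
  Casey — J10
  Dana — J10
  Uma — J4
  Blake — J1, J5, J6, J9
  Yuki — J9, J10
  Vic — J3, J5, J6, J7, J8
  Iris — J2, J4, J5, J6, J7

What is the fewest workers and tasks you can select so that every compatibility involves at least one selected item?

7

The 7 edges Omar–J2, Casey–J10, Uma–J4, Blake–J5, Yuki–J9, Vic–J7, Iris–J6 form a matching, so any vertex cover needs at least 7 vertices (one per matched edge).
Conversely {Omar, Uma, Blake, Yuki, Vic, Iris, J10} meets every edge and has exactly 7 vertices, so 7 is optimal.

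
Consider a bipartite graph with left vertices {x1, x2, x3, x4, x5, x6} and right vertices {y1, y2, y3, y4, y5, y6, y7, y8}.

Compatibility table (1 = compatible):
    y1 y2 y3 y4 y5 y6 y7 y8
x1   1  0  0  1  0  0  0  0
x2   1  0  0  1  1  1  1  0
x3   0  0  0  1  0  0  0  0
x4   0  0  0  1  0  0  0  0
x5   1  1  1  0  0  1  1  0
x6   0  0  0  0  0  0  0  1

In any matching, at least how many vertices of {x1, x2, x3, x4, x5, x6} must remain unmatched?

1

For example, pair x1-y1, x2-y6, x3-y4, x5-y7, x6-y8.
The set {x3, x4} has only 1 neighbour ({y4}), so by Hall's theorem at most 5 of the 6 left vertices can be matched.
That matches 5 of the 6, leaving 1 unmatched; no matching can do better.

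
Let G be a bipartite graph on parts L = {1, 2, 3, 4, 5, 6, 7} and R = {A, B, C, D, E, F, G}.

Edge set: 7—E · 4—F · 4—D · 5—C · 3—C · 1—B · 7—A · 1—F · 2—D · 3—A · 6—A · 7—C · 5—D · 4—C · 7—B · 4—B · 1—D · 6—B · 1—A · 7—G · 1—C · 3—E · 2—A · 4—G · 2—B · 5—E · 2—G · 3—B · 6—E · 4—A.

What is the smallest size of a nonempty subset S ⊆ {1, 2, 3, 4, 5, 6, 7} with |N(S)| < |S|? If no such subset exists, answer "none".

A matching saturating every left vertex exists, for instance 1→F, 2→B, 3→C, 4→A, 5→D, 6→E, 7→G.
By Hall's marriage theorem, this means |N(S)| ≥ |S| for every subset S, so no violating subset exists.

none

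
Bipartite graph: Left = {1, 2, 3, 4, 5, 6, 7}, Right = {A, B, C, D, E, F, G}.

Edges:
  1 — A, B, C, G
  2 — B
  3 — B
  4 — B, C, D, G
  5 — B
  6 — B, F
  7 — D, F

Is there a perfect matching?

No

The set {2, 3, 5} has only 1 neighbour ({B}), so by Hall's theorem at most 5 of the 7 left vertices can be matched.
Hence no matching covers every left vertex.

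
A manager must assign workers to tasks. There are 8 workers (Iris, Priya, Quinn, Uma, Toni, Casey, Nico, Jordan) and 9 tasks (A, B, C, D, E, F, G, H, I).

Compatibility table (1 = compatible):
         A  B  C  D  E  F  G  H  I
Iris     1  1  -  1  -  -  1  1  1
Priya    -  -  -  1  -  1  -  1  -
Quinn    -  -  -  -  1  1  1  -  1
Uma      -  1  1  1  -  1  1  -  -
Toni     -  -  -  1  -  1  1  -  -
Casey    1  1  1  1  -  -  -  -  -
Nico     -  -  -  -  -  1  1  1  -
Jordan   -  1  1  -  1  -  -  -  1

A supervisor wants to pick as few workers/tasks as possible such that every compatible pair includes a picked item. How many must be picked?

The 8 edges Iris–A, Priya–H, Quinn–E, Uma–G, Toni–D, Casey–C, Nico–F, Jordan–B form a matching, so any vertex cover needs at least 8 vertices (one per matched edge).
Conversely {Iris, Priya, Quinn, Uma, Toni, Casey, Nico, Jordan} meets every edge and has exactly 8 vertices, so 8 is optimal.

8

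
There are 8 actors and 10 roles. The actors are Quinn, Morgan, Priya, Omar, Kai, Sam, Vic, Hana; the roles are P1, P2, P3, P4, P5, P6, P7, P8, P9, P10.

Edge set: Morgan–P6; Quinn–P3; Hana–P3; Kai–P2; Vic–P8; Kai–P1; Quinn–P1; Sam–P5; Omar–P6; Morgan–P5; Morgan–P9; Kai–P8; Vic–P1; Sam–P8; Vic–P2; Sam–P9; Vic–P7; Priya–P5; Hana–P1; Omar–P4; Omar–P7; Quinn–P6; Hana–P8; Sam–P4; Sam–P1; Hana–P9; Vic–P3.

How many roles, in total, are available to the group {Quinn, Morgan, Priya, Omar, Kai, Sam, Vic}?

The union of neighbours of {Quinn, Morgan, Priya, Omar, Kai, Sam, Vic} is {P1, P2, P3, P4, P5, P6, P7, P8, P9}, which has 9 elements.
Since |N(S)| = 9 ≥ |S| = 7, Hall's condition holds for this subset.

9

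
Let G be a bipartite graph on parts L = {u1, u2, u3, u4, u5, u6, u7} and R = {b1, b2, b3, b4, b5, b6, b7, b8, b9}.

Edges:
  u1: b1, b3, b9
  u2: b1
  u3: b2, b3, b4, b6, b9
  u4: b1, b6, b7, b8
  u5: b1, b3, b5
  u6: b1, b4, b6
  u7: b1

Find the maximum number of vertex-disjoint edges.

6

One maximum matching: u1–b9, u2–b1, u3–b4, u4–b8, u5–b3, u6–b6.
The set {u2, u7} has only 1 neighbour ({b1}), so by Hall's theorem at most 6 of the 7 left vertices can be matched.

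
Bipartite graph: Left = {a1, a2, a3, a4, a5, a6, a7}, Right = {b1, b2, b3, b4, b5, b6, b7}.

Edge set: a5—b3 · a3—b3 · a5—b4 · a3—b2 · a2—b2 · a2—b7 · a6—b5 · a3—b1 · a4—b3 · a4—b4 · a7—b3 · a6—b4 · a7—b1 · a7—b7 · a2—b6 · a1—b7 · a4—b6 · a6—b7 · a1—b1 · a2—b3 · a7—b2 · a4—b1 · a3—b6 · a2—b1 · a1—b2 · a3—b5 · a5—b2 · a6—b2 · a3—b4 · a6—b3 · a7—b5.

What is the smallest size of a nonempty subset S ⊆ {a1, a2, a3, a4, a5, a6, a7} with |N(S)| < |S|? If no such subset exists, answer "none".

none

A matching saturating every left vertex exists, for instance a1→b2, a2→b6, a3→b1, a4→b3, a5→b4, a6→b5, a7→b7.
By Hall's marriage theorem, this means |N(S)| ≥ |S| for every subset S, so no violating subset exists.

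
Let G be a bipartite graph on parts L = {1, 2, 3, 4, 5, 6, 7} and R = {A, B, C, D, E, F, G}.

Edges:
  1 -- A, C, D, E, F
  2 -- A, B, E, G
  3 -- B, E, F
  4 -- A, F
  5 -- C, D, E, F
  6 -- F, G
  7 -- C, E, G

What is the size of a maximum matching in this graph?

7

One maximum matching: 1–D, 2–B, 3–F, 4–A, 5–C, 6–G, 7–E.
This saturates every left vertex, so 7 is the maximum.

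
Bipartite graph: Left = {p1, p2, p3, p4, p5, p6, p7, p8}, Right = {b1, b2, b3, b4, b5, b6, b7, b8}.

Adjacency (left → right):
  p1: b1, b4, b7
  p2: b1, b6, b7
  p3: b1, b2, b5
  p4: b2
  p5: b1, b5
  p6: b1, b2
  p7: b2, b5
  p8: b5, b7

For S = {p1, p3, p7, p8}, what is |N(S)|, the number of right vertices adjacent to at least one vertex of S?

The union of neighbours of {p1, p3, p7, p8} is {b1, b2, b4, b5, b7}, which has 5 elements.
Since |N(S)| = 5 ≥ |S| = 4, Hall's condition holds for this subset.

5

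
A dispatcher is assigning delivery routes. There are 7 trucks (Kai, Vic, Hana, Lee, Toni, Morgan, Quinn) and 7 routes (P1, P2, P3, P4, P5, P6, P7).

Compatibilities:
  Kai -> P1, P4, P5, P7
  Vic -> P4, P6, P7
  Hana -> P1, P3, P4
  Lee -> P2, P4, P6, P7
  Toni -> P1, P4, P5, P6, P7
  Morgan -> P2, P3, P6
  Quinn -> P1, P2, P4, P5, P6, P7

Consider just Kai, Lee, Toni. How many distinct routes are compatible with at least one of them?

The union of neighbours of {Kai, Lee, Toni} is {P1, P2, P4, P5, P6, P7}, which has 6 elements.
Since |N(S)| = 6 ≥ |S| = 3, Hall's condition holds for this subset.

6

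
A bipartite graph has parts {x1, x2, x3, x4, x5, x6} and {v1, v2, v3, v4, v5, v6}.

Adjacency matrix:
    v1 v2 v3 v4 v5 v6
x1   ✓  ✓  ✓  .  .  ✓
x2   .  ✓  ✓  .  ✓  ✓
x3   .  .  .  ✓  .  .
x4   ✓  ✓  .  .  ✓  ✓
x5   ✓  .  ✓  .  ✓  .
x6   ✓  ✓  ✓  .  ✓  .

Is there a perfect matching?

One maximum matching: x1–v1, x2–v6, x3–v4, x4–v5, x5–v3, x6–v2.
All 6 left vertices are covered.

Yes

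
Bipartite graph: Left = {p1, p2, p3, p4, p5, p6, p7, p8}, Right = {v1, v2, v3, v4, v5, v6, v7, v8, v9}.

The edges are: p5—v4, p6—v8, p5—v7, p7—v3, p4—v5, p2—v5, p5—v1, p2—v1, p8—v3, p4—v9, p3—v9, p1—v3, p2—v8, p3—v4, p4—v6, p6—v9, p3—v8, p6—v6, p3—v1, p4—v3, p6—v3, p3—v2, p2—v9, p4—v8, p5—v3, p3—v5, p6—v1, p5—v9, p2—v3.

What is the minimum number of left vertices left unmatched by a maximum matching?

A valid assignment of size 6: p1-v3, p2-v1, p3-v2, p4-v5, p5-v4, p6-v6.
The set {p1, p7, p8} has only 1 neighbour ({v3}), so by Hall's theorem at most 6 of the 8 left vertices can be matched.
That matches 6 of the 8, leaving 2 unmatched; no matching can do better.

2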